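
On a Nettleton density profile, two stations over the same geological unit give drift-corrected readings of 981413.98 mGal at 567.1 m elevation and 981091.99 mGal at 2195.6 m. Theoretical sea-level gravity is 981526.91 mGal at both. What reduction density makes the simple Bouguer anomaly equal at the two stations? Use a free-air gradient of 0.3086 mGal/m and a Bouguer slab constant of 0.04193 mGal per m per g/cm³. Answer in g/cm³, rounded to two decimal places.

2.64

Δg_obs = 981091.99 − 981413.98 = -321.99 mGal over Δh = 2195.6 − 567.1 = 1628.5 m
Equal Bouguer anomalies ⇒ Δg_obs + (0.3086 − 0.04193ρ)·Δh = 0
0.3086 − 0.04193ρ = −Δg_obs/Δh = 0.19772
ρ = (0.3086 − 0.19772) / 0.04193 = 2.64 g/cm³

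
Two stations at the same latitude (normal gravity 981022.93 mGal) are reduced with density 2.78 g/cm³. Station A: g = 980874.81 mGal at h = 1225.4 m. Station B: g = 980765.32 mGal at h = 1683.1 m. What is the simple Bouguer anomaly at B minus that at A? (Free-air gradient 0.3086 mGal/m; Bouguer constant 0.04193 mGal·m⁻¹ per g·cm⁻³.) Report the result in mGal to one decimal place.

Δg_SB(A) = 980874.81 − 981022.93 + 0.3086×1225.4 − 0.04193×2.78×1225.4 = 87.20 mGal
Δg_SB(B) = 980765.32 − 981022.93 + 0.3086×1683.1 − 0.04193×2.78×1683.1 = 65.60 mGal
Difference = 65.60 − (87.20) = -21.60 mGal

-21.6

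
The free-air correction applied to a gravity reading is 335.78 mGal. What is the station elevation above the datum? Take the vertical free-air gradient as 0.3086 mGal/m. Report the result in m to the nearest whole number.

1088

h = 335.78 / 0.3086 = 1088.08 m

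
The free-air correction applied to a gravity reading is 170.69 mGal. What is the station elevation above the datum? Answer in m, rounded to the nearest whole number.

553

h = 170.69 / 0.3086 = 553.11 m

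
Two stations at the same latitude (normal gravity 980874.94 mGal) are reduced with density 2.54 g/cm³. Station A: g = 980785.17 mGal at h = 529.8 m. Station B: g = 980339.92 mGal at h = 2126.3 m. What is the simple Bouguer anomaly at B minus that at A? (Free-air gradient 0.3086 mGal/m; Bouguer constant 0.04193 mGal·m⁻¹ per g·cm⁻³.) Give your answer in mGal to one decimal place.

-122.6

Δg_SB(A) = 980785.17 − 980874.94 + 0.3086×529.8 − 0.04193×2.54×529.8 = 17.30 mGal
Δg_SB(B) = 980339.92 − 980874.94 + 0.3086×2126.3 − 0.04193×2.54×2126.3 = -105.30 mGal
Difference = -105.30 − (17.30) = -122.60 mGal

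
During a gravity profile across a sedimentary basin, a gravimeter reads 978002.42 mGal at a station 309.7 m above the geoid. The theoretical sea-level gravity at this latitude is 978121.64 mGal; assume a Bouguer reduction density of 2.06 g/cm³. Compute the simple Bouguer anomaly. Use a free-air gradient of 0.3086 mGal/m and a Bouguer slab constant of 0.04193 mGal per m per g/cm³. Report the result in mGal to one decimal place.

Free-air correction = 0.3086 × 309.7 = 95.57 mGal
Free-air anomaly = 978002.42 − 978121.64 + (95.57) = -23.65 mGal
Bouguer slab correction = 0.04193 × 2.06 × 309.7 = 26.75 mGal
Simple Bouguer anomaly = -23.65 − (26.75) = -50.40 mGal

-50.4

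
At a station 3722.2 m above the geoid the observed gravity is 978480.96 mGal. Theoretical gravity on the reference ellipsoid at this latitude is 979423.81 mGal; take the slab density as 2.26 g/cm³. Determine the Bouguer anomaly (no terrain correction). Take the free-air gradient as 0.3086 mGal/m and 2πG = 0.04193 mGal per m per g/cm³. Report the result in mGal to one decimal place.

-146.9

Free-air correction = 0.3086 × 3722.2 = 1148.67 mGal
Free-air anomaly = 978480.96 − 979423.81 + (1148.67) = 205.82 mGal
Bouguer slab correction = 0.04193 × 2.26 × 3722.2 = 352.72 mGal
Simple Bouguer anomaly = 205.82 − (352.72) = -146.90 mGal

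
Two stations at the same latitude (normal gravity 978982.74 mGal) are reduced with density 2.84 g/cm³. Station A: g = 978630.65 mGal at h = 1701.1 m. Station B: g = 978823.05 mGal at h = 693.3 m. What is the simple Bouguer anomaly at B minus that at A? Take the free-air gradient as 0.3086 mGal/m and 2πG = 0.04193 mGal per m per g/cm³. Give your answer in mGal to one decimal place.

Δg_SB(A) = 978630.65 − 978982.74 + 0.3086×1701.1 − 0.04193×2.84×1701.1 = -29.70 mGal
Δg_SB(B) = 978823.05 − 978982.74 + 0.3086×693.3 − 0.04193×2.84×693.3 = -28.30 mGal
Difference = -28.30 − (-29.70) = 1.40 mGal

1.4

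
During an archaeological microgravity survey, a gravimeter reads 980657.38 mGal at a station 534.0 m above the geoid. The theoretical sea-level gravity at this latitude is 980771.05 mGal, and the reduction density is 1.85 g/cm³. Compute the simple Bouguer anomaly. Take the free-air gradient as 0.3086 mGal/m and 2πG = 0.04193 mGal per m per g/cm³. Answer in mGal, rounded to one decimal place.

9.7

Free-air correction = 0.3086 × 534.0 = 164.79 mGal
Free-air anomaly = 980657.38 − 980771.05 + (164.79) = 51.12 mGal
Bouguer slab correction = 0.04193 × 1.85 × 534.0 = 41.42 mGal
Simple Bouguer anomaly = 51.12 − (41.42) = 9.70 mGal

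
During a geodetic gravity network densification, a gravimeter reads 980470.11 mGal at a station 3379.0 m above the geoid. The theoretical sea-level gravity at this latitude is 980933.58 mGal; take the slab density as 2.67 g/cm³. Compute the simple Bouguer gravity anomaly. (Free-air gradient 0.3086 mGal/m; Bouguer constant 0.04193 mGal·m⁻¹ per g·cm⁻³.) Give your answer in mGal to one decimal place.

Free-air correction = 0.3086 × 3379.0 = 1042.76 mGal
Free-air anomaly = 980470.11 − 980933.58 + (1042.76) = 579.29 mGal
Bouguer slab correction = 0.04193 × 2.67 × 3379.0 = 378.29 mGal
Simple Bouguer anomaly = 579.29 − (378.29) = 201.00 mGal

201.0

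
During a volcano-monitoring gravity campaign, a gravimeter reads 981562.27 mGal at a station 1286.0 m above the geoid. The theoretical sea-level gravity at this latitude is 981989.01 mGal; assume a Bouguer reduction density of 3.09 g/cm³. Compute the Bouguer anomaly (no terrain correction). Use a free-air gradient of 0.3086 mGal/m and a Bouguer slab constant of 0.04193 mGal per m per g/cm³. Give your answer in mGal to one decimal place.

-196.5

Free-air correction = 0.3086 × 1286.0 = 396.86 mGal
Free-air anomaly = 981562.27 − 981989.01 + (396.86) = -29.88 mGal
Bouguer slab correction = 0.04193 × 3.09 × 1286.0 = 166.62 mGal
Simple Bouguer anomaly = -29.88 − (166.62) = -196.50 mGal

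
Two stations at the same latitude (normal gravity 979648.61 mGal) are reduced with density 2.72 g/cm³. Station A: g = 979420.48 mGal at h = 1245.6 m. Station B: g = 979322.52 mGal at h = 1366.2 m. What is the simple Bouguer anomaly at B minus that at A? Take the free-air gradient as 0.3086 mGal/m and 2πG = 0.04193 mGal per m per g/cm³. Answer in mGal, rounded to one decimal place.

Δg_SB(A) = 979420.48 − 979648.61 + 0.3086×1245.6 − 0.04193×2.72×1245.6 = 14.20 mGal
Δg_SB(B) = 979322.52 − 979648.61 + 0.3086×1366.2 − 0.04193×2.72×1366.2 = -60.30 mGal
Difference = -60.30 − (14.20) = -74.50 mGal

-74.5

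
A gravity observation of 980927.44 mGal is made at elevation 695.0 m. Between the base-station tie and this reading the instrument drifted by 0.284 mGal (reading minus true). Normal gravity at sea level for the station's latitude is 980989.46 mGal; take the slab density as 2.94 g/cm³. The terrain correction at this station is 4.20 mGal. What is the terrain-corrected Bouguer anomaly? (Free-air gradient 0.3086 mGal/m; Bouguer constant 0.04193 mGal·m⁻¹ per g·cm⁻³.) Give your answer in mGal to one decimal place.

Drift-corrected reading = 980927.44 − (0.284) = 980927.156 mGal
Free-air correction = 0.3086 × 695.0 = 214.48 mGal
Free-air anomaly = 980927.156 − 980989.46 + (214.48) = 152.176 mGal
Bouguer slab correction = 0.04193 × 2.94 × 695.0 = 85.68 mGal
Simple Bouguer anomaly = 152.176 − (85.68) = 66.496 mGal
Complete Bouguer anomaly = 66.496 + 4.20 = 70.696 mGal

70.7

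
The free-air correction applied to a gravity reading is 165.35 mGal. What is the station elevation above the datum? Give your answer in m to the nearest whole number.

536

h = 165.35 / 0.3086 = 535.81 m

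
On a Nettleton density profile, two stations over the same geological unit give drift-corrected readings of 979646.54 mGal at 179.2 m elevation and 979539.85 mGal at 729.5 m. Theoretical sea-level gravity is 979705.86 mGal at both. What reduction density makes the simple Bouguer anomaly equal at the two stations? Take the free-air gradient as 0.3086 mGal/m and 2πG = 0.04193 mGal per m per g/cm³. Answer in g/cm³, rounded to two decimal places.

Δg_obs = 979539.85 − 979646.54 = -106.69 mGal over Δh = 729.5 − 179.2 = 550.3 m
Equal Bouguer anomalies ⇒ Δg_obs + (0.3086 − 0.04193ρ)·Δh = 0
0.3086 − 0.04193ρ = −Δg_obs/Δh = 0.19388
ρ = (0.3086 − 0.19388) / 0.04193 = 2.74 g/cm³

2.74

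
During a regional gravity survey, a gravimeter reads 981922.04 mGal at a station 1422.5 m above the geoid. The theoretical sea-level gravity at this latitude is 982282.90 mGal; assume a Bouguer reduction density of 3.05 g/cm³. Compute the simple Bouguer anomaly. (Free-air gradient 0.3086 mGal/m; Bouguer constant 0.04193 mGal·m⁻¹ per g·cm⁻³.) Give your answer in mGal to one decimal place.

Free-air correction = 0.3086 × 1422.5 = 438.98 mGal
Free-air anomaly = 981922.04 − 982282.90 + (438.98) = 78.12 mGal
Bouguer slab correction = 0.04193 × 3.05 × 1422.5 = 181.92 mGal
Simple Bouguer anomaly = 78.12 − (181.92) = -103.80 mGal

-103.8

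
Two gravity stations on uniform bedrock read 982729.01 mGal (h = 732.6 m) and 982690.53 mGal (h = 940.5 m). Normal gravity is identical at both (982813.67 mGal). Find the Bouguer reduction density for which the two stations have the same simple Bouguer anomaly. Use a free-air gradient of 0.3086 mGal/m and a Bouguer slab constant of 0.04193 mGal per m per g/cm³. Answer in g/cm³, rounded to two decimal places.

2.95

Δg_obs = 982690.53 − 982729.01 = -38.48 mGal over Δh = 940.5 − 732.6 = 207.9 m
Equal Bouguer anomalies ⇒ Δg_obs + (0.3086 − 0.04193ρ)·Δh = 0
0.3086 − 0.04193ρ = −Δg_obs/Δh = 0.18509
ρ = (0.3086 − 0.18509) / 0.04193 = 2.95 g/cm³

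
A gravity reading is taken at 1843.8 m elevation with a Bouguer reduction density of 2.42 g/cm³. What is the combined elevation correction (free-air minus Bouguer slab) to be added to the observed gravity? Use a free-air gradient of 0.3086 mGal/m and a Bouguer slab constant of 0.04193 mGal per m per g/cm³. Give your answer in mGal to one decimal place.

Combined gradient = 0.3086 − 0.04193 × 2.42 = 0.2071294 mGal/m
Combined elevation correction = 0.2071294 × 1843.8 = 381.9 mGal

381.9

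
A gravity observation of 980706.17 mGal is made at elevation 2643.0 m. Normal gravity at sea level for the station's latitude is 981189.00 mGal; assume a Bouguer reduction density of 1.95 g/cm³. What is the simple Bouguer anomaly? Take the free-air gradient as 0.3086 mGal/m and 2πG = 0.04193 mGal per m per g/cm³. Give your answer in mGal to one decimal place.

116.7

Free-air correction = 0.3086 × 2643.0 = 815.63 mGal
Free-air anomaly = 980706.17 − 981189.00 + (815.63) = 332.80 mGal
Bouguer slab correction = 0.04193 × 1.95 × 2643.0 = 216.10 mGal
Simple Bouguer anomaly = 332.80 − (216.10) = 116.70 mGal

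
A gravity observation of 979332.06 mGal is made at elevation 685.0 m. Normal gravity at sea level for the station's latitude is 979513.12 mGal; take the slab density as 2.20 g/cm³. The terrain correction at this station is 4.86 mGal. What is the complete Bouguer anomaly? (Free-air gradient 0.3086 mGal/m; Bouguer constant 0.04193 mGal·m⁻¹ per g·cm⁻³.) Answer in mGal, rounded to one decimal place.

Free-air correction = 0.3086 × 685.0 = 211.39 mGal
Free-air anomaly = 979332.06 − 979513.12 + (211.39) = 30.33 mGal
Bouguer slab correction = 0.04193 × 2.20 × 685.0 = 63.19 mGal
Simple Bouguer anomaly = 30.33 − (63.19) = -32.86 mGal
Complete Bouguer anomaly = -32.86 + 4.86 = -28.00 mGal

-28.0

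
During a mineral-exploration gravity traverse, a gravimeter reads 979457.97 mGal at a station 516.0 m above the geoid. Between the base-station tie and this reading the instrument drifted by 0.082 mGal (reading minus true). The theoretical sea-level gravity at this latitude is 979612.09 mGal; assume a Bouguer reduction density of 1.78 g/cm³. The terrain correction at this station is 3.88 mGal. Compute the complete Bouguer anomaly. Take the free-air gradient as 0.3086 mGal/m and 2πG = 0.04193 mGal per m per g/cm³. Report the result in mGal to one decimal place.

-29.6

Drift-corrected reading = 979457.97 − (0.082) = 979457.888 mGal
Free-air correction = 0.3086 × 516.0 = 159.24 mGal
Free-air anomaly = 979457.888 − 979612.09 + (159.24) = 5.038 mGal
Bouguer slab correction = 0.04193 × 1.78 × 516.0 = 38.51 mGal
Simple Bouguer anomaly = 5.038 − (38.51) = -33.472 mGal
Complete Bouguer anomaly = -33.472 + 3.88 = -29.592 mGal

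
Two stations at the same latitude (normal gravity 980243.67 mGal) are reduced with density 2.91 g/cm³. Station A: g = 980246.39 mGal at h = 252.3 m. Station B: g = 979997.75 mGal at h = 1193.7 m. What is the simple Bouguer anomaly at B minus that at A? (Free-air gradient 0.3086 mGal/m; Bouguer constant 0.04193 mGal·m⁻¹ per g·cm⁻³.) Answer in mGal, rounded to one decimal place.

-73.0

Δg_SB(A) = 980246.39 − 980243.67 + 0.3086×252.3 − 0.04193×2.91×252.3 = 49.80 mGal
Δg_SB(B) = 979997.75 − 980243.67 + 0.3086×1193.7 − 0.04193×2.91×1193.7 = -23.20 mGal
Difference = -23.20 − (49.80) = -73.00 mGal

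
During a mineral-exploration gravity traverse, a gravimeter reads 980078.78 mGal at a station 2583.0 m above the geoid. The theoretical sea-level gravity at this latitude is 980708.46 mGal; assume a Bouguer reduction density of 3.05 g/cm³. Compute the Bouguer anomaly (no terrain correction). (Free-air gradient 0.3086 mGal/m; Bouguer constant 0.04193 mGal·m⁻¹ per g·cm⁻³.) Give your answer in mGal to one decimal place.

-162.9

Free-air correction = 0.3086 × 2583.0 = 797.11 mGal
Free-air anomaly = 980078.78 − 980708.46 + (797.11) = 167.43 mGal
Bouguer slab correction = 0.04193 × 3.05 × 2583.0 = 330.33 mGal
Simple Bouguer anomaly = 167.43 − (330.33) = -162.90 mGal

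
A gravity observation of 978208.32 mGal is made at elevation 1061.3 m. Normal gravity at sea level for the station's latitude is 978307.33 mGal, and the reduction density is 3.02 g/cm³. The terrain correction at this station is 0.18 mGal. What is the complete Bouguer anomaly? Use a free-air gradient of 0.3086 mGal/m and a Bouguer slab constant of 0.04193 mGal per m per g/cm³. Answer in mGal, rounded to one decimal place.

Free-air correction = 0.3086 × 1061.3 = 327.52 mGal
Free-air anomaly = 978208.32 − 978307.33 + (327.52) = 228.51 mGal
Bouguer slab correction = 0.04193 × 3.02 × 1061.3 = 134.39 mGal
Simple Bouguer anomaly = 228.51 − (134.39) = 94.12 mGal
Complete Bouguer anomaly = 94.12 + 0.18 = 94.30 mGal

94.3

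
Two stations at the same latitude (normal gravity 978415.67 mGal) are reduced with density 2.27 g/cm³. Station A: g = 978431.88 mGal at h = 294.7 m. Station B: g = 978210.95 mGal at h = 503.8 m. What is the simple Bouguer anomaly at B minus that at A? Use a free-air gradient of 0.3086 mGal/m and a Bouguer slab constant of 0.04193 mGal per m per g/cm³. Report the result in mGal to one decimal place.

-176.3

Δg_SB(A) = 978431.88 − 978415.67 + 0.3086×294.7 − 0.04193×2.27×294.7 = 79.10 mGal
Δg_SB(B) = 978210.95 − 978415.67 + 0.3086×503.8 − 0.04193×2.27×503.8 = -97.20 mGal
Difference = -97.20 − (79.10) = -176.30 mGal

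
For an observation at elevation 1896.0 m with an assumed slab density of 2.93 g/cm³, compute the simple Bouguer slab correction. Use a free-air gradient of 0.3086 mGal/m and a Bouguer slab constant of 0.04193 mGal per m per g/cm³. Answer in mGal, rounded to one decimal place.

Bouguer slab correction = 0.04193 × 2.93 × 1896.0 = 232.9 mGal

232.9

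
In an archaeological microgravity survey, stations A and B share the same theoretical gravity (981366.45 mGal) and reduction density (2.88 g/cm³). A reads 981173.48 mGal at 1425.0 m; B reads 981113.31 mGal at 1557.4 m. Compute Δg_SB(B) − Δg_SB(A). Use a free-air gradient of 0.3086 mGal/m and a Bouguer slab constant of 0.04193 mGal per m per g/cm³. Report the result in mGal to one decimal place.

-35.3

Δg_SB(A) = 981173.48 − 981366.45 + 0.3086×1425.0 − 0.04193×2.88×1425.0 = 74.70 mGal
Δg_SB(B) = 981113.31 − 981366.45 + 0.3086×1557.4 − 0.04193×2.88×1557.4 = 39.40 mGal
Difference = 39.40 − (74.70) = -35.30 mGal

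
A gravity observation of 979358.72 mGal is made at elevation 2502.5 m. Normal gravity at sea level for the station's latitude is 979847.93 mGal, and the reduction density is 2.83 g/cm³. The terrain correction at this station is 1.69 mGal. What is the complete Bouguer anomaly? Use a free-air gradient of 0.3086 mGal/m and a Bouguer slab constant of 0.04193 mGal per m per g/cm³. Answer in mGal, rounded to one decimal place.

-12.2

Free-air correction = 0.3086 × 2502.5 = 772.27 mGal
Free-air anomaly = 979358.72 − 979847.93 + (772.27) = 283.06 mGal
Bouguer slab correction = 0.04193 × 2.83 × 2502.5 = 296.95 mGal
Simple Bouguer anomaly = 283.06 − (296.95) = -13.89 mGal
Complete Bouguer anomaly = -13.89 + 1.69 = -12.20 mGal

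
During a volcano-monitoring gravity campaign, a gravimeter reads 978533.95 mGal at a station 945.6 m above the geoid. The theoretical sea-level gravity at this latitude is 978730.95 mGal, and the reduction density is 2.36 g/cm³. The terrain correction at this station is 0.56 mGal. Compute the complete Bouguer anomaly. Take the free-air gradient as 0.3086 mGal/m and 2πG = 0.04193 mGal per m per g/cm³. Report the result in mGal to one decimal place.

Free-air correction = 0.3086 × 945.6 = 291.81 mGal
Free-air anomaly = 978533.95 − 978730.95 + (291.81) = 94.81 mGal
Bouguer slab correction = 0.04193 × 2.36 × 945.6 = 93.57 mGal
Simple Bouguer anomaly = 94.81 − (93.57) = 1.24 mGal
Complete Bouguer anomaly = 1.24 + 0.56 = 1.80 mGal

1.8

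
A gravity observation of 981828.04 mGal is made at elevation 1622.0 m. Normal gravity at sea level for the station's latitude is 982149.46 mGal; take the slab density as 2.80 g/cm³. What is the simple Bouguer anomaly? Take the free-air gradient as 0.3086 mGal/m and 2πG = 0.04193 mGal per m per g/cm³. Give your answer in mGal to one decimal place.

-11.3

Free-air correction = 0.3086 × 1622.0 = 500.55 mGal
Free-air anomaly = 981828.04 − 982149.46 + (500.55) = 179.13 mGal
Bouguer slab correction = 0.04193 × 2.80 × 1622.0 = 190.43 mGal
Simple Bouguer anomaly = 179.13 − (190.43) = -11.30 mGal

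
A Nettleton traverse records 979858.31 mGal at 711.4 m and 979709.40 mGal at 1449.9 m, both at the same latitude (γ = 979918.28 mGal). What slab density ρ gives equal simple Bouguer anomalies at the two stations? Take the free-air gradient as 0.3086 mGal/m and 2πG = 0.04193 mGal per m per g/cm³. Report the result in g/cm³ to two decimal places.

Δg_obs = 979709.40 − 979858.31 = -148.91 mGal over Δh = 1449.9 − 711.4 = 738.5 m
Equal Bouguer anomalies ⇒ Δg_obs + (0.3086 − 0.04193ρ)·Δh = 0
0.3086 − 0.04193ρ = −Δg_obs/Δh = 0.20164
ρ = (0.3086 − 0.20164) / 0.04193 = 2.55 g/cm³

2.55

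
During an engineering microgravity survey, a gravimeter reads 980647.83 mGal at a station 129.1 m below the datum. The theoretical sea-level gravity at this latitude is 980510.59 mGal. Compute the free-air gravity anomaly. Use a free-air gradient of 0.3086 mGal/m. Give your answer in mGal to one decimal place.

Free-air correction = 0.3086 × -129.1 = -39.84 mGal
Free-air anomaly = 980647.83 − 980510.59 + (-39.84) = 97.40 mGal

97.4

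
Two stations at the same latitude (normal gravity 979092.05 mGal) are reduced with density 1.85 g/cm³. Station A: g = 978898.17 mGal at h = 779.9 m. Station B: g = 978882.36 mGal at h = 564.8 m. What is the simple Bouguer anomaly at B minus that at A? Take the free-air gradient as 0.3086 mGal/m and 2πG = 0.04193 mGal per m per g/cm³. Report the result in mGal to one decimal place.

-65.5

Δg_SB(A) = 978898.17 − 979092.05 + 0.3086×779.9 − 0.04193×1.85×779.9 = -13.70 mGal
Δg_SB(B) = 978882.36 − 979092.05 + 0.3086×564.8 − 0.04193×1.85×564.8 = -79.20 mGal
Difference = -79.20 − (-13.70) = -65.50 mGal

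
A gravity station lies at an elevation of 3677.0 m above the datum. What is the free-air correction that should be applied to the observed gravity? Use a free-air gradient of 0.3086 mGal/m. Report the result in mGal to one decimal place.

1134.7

Free-air correction = 0.3086 × 3677.0 = 1134.7 mGal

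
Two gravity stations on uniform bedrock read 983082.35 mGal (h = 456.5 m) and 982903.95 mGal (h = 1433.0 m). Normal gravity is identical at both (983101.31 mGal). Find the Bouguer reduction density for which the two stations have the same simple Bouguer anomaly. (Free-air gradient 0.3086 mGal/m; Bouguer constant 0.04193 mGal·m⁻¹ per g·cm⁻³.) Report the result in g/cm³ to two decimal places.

3.00

Δg_obs = 982903.95 − 983082.35 = -178.40 mGal over Δh = 1433.0 − 456.5 = 976.5 m
Equal Bouguer anomalies ⇒ Δg_obs + (0.3086 − 0.04193ρ)·Δh = 0
0.3086 − 0.04193ρ = −Δg_obs/Δh = 0.18269
ρ = (0.3086 − 0.18269) / 0.04193 = 3.00 g/cm³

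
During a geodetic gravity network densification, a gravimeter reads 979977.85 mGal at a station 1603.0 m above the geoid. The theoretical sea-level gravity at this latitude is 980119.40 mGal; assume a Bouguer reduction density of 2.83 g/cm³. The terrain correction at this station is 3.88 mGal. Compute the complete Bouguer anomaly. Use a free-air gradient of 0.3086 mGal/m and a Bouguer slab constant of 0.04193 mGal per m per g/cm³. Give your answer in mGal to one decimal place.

Free-air correction = 0.3086 × 1603.0 = 494.69 mGal
Free-air anomaly = 979977.85 − 980119.40 + (494.69) = 353.14 mGal
Bouguer slab correction = 0.04193 × 2.83 × 1603.0 = 190.22 mGal
Simple Bouguer anomaly = 353.14 − (190.22) = 162.92 mGal
Complete Bouguer anomaly = 162.92 + 3.88 = 166.80 mGal

166.8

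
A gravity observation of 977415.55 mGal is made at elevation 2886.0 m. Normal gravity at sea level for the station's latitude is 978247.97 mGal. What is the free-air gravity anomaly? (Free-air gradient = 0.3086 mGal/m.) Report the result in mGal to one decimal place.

58.2

Free-air correction = 0.3086 × 2886.0 = 890.62 mGal
Free-air anomaly = 977415.55 − 978247.97 + (890.62) = 58.20 mGal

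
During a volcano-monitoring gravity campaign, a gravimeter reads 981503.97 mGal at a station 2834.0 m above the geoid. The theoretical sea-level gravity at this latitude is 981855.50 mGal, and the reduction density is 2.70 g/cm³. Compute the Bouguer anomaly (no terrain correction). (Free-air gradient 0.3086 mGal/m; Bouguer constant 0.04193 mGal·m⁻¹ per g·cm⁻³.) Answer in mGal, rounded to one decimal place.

202.2

Free-air correction = 0.3086 × 2834.0 = 874.57 mGal
Free-air anomaly = 981503.97 − 981855.50 + (874.57) = 523.04 mGal
Bouguer slab correction = 0.04193 × 2.70 × 2834.0 = 320.84 mGal
Simple Bouguer anomaly = 523.04 − (320.84) = 202.20 mGal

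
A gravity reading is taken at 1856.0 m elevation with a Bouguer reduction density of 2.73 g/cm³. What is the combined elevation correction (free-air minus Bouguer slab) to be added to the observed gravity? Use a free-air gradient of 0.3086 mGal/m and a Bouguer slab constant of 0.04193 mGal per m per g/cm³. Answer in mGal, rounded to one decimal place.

Combined gradient = 0.3086 − 0.04193 × 2.73 = 0.1941311 mGal/m
Combined elevation correction = 0.1941311 × 1856.0 = 360.3 mGal

360.3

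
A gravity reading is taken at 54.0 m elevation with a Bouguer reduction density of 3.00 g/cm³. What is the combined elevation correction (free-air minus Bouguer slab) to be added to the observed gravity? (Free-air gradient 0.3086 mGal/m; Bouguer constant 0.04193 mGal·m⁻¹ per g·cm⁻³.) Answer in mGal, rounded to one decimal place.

9.9

Combined gradient = 0.3086 − 0.04193 × 3.00 = 0.1828100 mGal/m
Combined elevation correction = 0.1828100 × 54.0 = 9.9 mGal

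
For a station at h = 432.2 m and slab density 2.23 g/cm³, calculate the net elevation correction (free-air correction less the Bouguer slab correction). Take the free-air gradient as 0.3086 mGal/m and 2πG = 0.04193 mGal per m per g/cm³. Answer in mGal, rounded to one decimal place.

Combined gradient = 0.3086 − 0.04193 × 2.23 = 0.2150961 mGal/m
Combined elevation correction = 0.2150961 × 432.2 = 93.0 mGal

93.0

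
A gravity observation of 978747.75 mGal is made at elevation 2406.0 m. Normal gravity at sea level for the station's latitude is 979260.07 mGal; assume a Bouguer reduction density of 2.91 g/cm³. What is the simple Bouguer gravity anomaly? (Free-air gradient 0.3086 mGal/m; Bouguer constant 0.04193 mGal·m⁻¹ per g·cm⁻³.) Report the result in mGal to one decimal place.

Free-air correction = 0.3086 × 2406.0 = 742.49 mGal
Free-air anomaly = 978747.75 − 979260.07 + (742.49) = 230.17 mGal
Bouguer slab correction = 0.04193 × 2.91 × 2406.0 = 293.57 mGal
Simple Bouguer anomaly = 230.17 − (293.57) = -63.40 mGal

-63.4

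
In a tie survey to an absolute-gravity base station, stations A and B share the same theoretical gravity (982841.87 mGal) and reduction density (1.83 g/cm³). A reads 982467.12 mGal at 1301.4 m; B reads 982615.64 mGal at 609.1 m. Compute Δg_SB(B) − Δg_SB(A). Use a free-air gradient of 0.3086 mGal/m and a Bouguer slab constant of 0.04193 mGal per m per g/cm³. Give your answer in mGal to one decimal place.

-12.0

Δg_SB(A) = 982467.12 − 982841.87 + 0.3086×1301.4 − 0.04193×1.83×1301.4 = -73.00 mGal
Δg_SB(B) = 982615.64 − 982841.87 + 0.3086×609.1 − 0.04193×1.83×609.1 = -85.00 mGal
Difference = -85.00 − (-73.00) = -12.00 mGal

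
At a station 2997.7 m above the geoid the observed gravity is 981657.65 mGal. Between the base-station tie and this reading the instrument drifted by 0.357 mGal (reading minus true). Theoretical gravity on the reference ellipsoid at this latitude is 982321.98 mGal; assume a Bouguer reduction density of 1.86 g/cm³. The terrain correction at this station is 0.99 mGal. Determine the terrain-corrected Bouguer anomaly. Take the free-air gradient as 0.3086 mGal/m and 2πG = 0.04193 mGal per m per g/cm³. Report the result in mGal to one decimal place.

Drift-corrected reading = 981657.65 − (0.357) = 981657.293 mGal
Free-air correction = 0.3086 × 2997.7 = 925.09 mGal
Free-air anomaly = 981657.293 − 982321.98 + (925.09) = 260.403 mGal
Bouguer slab correction = 0.04193 × 1.86 × 2997.7 = 233.79 mGal
Simple Bouguer anomaly = 260.403 − (233.79) = 26.613 mGal
Complete Bouguer anomaly = 26.613 + 0.99 = 27.603 mGal

27.6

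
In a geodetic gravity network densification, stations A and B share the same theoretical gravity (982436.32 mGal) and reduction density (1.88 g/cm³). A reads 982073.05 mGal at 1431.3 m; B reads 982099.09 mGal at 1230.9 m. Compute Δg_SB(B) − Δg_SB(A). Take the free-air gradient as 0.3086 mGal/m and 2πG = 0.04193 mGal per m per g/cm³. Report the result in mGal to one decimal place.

Δg_SB(A) = 982073.05 − 982436.32 + 0.3086×1431.3 − 0.04193×1.88×1431.3 = -34.40 mGal
Δg_SB(B) = 982099.09 − 982436.32 + 0.3086×1230.9 − 0.04193×1.88×1230.9 = -54.40 mGal
Difference = -54.40 − (-34.40) = -20.00 mGal

-20.0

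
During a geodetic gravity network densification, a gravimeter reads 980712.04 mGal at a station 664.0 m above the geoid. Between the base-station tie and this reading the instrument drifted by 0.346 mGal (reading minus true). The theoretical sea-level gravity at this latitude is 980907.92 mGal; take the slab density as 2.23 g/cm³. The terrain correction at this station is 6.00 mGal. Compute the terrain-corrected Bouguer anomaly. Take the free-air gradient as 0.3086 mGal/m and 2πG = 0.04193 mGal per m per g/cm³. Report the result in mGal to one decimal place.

Drift-corrected reading = 980712.04 − (0.346) = 980711.694 mGal
Free-air correction = 0.3086 × 664.0 = 204.91 mGal
Free-air anomaly = 980711.694 − 980907.92 + (204.91) = 8.684 mGal
Bouguer slab correction = 0.04193 × 2.23 × 664.0 = 62.09 mGal
Simple Bouguer anomaly = 8.684 − (62.09) = -53.406 mGal
Complete Bouguer anomaly = -53.406 + 6.00 = -47.406 mGal

-47.4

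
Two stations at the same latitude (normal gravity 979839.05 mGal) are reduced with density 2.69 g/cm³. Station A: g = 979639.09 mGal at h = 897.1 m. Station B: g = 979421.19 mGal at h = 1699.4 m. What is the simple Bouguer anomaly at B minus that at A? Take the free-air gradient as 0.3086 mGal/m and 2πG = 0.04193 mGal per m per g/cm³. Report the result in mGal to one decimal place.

-60.8

Δg_SB(A) = 979639.09 − 979839.05 + 0.3086×897.1 − 0.04193×2.69×897.1 = -24.30 mGal
Δg_SB(B) = 979421.19 − 979839.05 + 0.3086×1699.4 − 0.04193×2.69×1699.4 = -85.10 mGal
Difference = -85.10 − (-24.30) = -60.80 mGal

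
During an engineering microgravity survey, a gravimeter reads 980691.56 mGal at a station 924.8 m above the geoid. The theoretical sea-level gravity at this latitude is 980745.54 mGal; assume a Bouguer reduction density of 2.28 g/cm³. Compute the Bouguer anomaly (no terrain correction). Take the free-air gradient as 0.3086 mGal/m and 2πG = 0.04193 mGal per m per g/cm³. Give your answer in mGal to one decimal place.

Free-air correction = 0.3086 × 924.8 = 285.39 mGal
Free-air anomaly = 980691.56 − 980745.54 + (285.39) = 231.41 mGal
Bouguer slab correction = 0.04193 × 2.28 × 924.8 = 88.41 mGal
Simple Bouguer anomaly = 231.41 − (88.41) = 143.00 mGal

143.0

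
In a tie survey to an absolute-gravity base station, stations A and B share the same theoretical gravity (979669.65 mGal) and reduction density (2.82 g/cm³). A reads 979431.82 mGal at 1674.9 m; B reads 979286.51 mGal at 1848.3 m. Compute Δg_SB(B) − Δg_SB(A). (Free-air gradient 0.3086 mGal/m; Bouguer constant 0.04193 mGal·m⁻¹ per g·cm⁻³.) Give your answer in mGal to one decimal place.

-112.3

Δg_SB(A) = 979431.82 − 979669.65 + 0.3086×1674.9 − 0.04193×2.82×1674.9 = 81.00 mGal
Δg_SB(B) = 979286.51 − 979669.65 + 0.3086×1848.3 − 0.04193×2.82×1848.3 = -31.30 mGal
Difference = -31.30 − (81.00) = -112.30 mGal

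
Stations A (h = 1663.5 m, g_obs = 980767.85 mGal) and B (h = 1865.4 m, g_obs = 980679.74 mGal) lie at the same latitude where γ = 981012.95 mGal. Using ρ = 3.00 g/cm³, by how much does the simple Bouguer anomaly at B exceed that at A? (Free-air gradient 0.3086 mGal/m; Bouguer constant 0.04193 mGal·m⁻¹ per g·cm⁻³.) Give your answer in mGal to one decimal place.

-51.2

Δg_SB(A) = 980767.85 − 981012.95 + 0.3086×1663.5 − 0.04193×3.00×1663.5 = 59.00 mGal
Δg_SB(B) = 980679.74 − 981012.95 + 0.3086×1865.4 − 0.04193×3.00×1865.4 = 7.80 mGal
Difference = 7.80 − (59.00) = -51.20 mGal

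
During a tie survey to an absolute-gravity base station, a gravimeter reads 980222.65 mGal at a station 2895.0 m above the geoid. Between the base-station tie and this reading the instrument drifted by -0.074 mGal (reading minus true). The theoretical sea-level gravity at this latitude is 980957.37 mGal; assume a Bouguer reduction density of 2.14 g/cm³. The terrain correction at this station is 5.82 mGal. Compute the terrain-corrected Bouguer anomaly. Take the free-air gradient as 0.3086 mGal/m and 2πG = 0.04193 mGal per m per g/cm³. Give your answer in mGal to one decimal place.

-95.2

Drift-corrected reading = 980222.65 − (-0.074) = 980222.724 mGal
Free-air correction = 0.3086 × 2895.0 = 893.40 mGal
Free-air anomaly = 980222.724 − 980957.37 + (893.40) = 158.754 mGal
Bouguer slab correction = 0.04193 × 2.14 × 2895.0 = 259.77 mGal
Simple Bouguer anomaly = 158.754 − (259.77) = -101.016 mGal
Complete Bouguer anomaly = -101.016 + 5.82 = -95.196 mGal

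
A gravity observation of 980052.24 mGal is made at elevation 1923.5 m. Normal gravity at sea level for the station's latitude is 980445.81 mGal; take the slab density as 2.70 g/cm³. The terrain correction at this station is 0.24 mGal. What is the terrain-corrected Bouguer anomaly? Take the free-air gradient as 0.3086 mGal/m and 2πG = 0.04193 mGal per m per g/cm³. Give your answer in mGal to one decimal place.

Free-air correction = 0.3086 × 1923.5 = 593.59 mGal
Free-air anomaly = 980052.24 − 980445.81 + (593.59) = 200.02 mGal
Bouguer slab correction = 0.04193 × 2.70 × 1923.5 = 217.76 mGal
Simple Bouguer anomaly = 200.02 − (217.76) = -17.74 mGal
Complete Bouguer anomaly = -17.74 + 0.24 = -17.50 mGal

-17.5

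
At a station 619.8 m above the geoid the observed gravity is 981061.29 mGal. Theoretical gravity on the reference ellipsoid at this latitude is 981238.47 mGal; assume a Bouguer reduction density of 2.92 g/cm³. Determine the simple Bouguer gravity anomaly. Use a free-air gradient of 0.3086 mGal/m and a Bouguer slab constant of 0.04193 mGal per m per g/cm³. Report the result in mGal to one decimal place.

-61.8

Free-air correction = 0.3086 × 619.8 = 191.27 mGal
Free-air anomaly = 981061.29 − 981238.47 + (191.27) = 14.09 mGal
Bouguer slab correction = 0.04193 × 2.92 × 619.8 = 75.89 mGal
Simple Bouguer anomaly = 14.09 − (75.89) = -61.80 mGal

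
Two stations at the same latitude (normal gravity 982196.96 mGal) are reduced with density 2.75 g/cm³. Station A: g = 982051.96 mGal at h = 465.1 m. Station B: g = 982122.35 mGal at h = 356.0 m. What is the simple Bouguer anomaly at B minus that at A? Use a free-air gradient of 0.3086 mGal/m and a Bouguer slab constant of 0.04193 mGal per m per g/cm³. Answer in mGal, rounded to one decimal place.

Δg_SB(A) = 982051.96 − 982196.96 + 0.3086×465.1 − 0.04193×2.75×465.1 = -55.10 mGal
Δg_SB(B) = 982122.35 − 982196.96 + 0.3086×356.0 − 0.04193×2.75×356.0 = -5.80 mGal
Difference = -5.80 − (-55.10) = 49.30 mGal

49.3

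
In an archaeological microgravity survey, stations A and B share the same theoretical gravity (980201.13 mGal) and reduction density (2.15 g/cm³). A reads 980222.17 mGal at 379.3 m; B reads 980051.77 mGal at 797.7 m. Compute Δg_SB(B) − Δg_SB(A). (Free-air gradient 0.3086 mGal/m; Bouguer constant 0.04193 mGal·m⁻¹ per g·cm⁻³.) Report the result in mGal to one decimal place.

-79.0

Δg_SB(A) = 980222.17 − 980201.13 + 0.3086×379.3 − 0.04193×2.15×379.3 = 103.90 mGal
Δg_SB(B) = 980051.77 − 980201.13 + 0.3086×797.7 − 0.04193×2.15×797.7 = 24.90 mGal
Difference = 24.90 − (103.90) = -79.00 mGal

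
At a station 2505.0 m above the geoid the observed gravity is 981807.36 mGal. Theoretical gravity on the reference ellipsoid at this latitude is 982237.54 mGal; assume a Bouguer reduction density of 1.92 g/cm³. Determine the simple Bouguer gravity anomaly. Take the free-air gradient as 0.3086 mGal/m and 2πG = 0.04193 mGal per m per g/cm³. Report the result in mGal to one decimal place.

141.2

Free-air correction = 0.3086 × 2505.0 = 773.04 mGal
Free-air anomaly = 981807.36 − 982237.54 + (773.04) = 342.86 mGal
Bouguer slab correction = 0.04193 × 1.92 × 2505.0 = 201.67 mGal
Simple Bouguer anomaly = 342.86 − (201.67) = 141.19 mGal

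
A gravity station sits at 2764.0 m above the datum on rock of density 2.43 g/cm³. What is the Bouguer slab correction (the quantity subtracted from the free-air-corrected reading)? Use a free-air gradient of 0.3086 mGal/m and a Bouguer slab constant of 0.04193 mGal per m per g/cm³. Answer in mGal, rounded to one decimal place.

281.6

Bouguer slab correction = 0.04193 × 2.43 × 2764.0 = 281.6 mGal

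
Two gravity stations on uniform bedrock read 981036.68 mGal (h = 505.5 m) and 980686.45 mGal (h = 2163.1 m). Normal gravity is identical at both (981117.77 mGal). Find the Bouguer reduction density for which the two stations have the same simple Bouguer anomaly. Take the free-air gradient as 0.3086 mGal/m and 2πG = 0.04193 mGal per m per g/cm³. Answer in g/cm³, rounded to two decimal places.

2.32

Δg_obs = 980686.45 − 981036.68 = -350.23 mGal over Δh = 2163.1 − 505.5 = 1657.6 m
Equal Bouguer anomalies ⇒ Δg_obs + (0.3086 − 0.04193ρ)·Δh = 0
0.3086 − 0.04193ρ = −Δg_obs/Δh = 0.21129
ρ = (0.3086 − 0.21129) / 0.04193 = 2.32 g/cm³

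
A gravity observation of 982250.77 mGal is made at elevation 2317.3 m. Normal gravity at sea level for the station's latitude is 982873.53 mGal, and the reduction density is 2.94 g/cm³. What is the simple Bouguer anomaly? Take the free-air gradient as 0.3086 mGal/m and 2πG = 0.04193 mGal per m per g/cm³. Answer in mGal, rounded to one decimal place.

Free-air correction = 0.3086 × 2317.3 = 715.12 mGal
Free-air anomaly = 982250.77 − 982873.53 + (715.12) = 92.36 mGal
Bouguer slab correction = 0.04193 × 2.94 × 2317.3 = 285.66 mGal
Simple Bouguer anomaly = 92.36 − (285.66) = -193.30 mGal

-193.3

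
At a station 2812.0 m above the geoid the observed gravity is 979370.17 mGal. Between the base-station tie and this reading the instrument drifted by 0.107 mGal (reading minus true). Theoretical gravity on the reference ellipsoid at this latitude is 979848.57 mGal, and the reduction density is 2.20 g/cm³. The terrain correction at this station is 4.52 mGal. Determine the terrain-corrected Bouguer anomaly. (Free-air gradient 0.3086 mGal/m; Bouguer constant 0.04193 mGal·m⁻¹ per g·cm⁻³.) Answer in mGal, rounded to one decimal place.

134.4

Drift-corrected reading = 979370.17 − (0.107) = 979370.063 mGal
Free-air correction = 0.3086 × 2812.0 = 867.78 mGal
Free-air anomaly = 979370.063 − 979848.57 + (867.78) = 389.273 mGal
Bouguer slab correction = 0.04193 × 2.20 × 2812.0 = 259.40 mGal
Simple Bouguer anomaly = 389.273 − (259.40) = 129.873 mGal
Complete Bouguer anomaly = 129.873 + 4.52 = 134.393 mGal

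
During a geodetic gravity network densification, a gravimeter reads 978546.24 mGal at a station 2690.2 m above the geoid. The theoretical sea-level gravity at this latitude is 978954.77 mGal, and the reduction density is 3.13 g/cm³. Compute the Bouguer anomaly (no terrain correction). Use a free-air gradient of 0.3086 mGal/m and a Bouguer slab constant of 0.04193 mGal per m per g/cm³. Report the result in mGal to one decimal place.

68.6

Free-air correction = 0.3086 × 2690.2 = 830.20 mGal
Free-air anomaly = 978546.24 − 978954.77 + (830.20) = 421.67 mGal
Bouguer slab correction = 0.04193 × 3.13 × 2690.2 = 353.06 mGal
Simple Bouguer anomaly = 421.67 − (353.06) = 68.61 mGal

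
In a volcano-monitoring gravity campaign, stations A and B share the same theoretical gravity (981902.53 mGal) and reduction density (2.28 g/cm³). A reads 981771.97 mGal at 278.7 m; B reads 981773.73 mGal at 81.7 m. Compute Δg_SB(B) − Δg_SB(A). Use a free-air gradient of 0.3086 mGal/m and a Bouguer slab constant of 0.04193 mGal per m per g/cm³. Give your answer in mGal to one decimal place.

Δg_SB(A) = 981771.97 − 981902.53 + 0.3086×278.7 − 0.04193×2.28×278.7 = -71.20 mGal
Δg_SB(B) = 981773.73 − 981902.53 + 0.3086×81.7 − 0.04193×2.28×81.7 = -111.40 mGal
Difference = -111.40 − (-71.20) = -40.20 mGal

-40.2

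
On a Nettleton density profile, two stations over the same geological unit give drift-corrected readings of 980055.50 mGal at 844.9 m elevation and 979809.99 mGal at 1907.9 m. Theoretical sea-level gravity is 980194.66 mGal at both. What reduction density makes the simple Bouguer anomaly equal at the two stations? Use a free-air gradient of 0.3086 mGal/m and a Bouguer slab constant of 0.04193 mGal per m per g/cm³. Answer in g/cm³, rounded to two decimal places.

1.85

Δg_obs = 979809.99 − 980055.50 = -245.51 mGal over Δh = 1907.9 − 844.9 = 1063.0 m
Equal Bouguer anomalies ⇒ Δg_obs + (0.3086 − 0.04193ρ)·Δh = 0
0.3086 − 0.04193ρ = −Δg_obs/Δh = 0.23096
ρ = (0.3086 − 0.23096) / 0.04193 = 1.85 g/cm³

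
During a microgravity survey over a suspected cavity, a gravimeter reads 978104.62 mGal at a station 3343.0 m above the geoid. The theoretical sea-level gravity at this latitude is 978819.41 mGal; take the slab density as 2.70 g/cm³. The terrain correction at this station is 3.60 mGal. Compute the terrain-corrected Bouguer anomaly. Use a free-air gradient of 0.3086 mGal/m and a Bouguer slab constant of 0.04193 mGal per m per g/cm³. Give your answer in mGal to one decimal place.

-58.0

Free-air correction = 0.3086 × 3343.0 = 1031.65 mGal
Free-air anomaly = 978104.62 − 978819.41 + (1031.65) = 316.86 mGal
Bouguer slab correction = 0.04193 × 2.70 × 3343.0 = 378.46 mGal
Simple Bouguer anomaly = 316.86 − (378.46) = -61.60 mGal
Complete Bouguer anomaly = -61.60 + 3.60 = -58.00 mGal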